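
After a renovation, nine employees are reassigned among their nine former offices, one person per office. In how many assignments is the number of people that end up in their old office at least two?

95887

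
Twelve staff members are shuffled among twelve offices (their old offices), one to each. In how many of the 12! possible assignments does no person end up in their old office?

176214841

Recurrence: !12 = 12·!11 + (-1)^12.
!12 = 12·14684570 + 1 = 176214841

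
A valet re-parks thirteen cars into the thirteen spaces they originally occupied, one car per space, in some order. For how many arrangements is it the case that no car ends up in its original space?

2290792932

By inclusion-exclusion, !13 = Σ (-1)^k · 13!/k! for k=0..13
= 13! - 13!/1! + 13!/2! - 13!/3! + 13!/4! - 13!/5! + 13!/6! - 13!/7! + 13!/8! - 13!/9! + 13!/10! - 13!/11! + 13!/12! - 13!/13!
= 6227020800 - 6227020800 + 3113510400 - 1037836800 + 259459200 - 51891840 + 8648640 - 1235520 + 154440 - 17160 + 1716 - 156 + 13 - 1
= 2290792932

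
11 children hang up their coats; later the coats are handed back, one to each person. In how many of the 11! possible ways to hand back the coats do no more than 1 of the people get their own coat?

Sum C(11,i)·!(11-i) for i = 0..1:
  i=0: C(11,0)·!11 = 1·14684570 = 14684570
  i=1: C(11,1)·!10 = 11·1334961 = 14684571
Total = 29369141.

29369141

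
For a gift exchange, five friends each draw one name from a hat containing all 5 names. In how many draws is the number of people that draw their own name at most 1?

89

Sum C(5,i)·!(5-i) for i = 0..1:
  i=0: C(5,0)·!5 = 1·44 = 44
  i=1: C(5,1)·!4 = 5·9 = 45
Total = 89.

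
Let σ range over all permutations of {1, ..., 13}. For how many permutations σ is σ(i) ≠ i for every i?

By inclusion-exclusion, !13 = Σ (-1)^k · 13!/k! for k=0..13
= 13! - 13!/1! + 13!/2! - 13!/3! + 13!/4! - 13!/5! + 13!/6! - 13!/7! + 13!/8! - 13!/9! + 13!/10! - 13!/11! + 13!/12! - 13!/13!
= 6227020800 - 6227020800 + 3113510400 - 1037836800 + 259459200 - 51891840 + 8648640 - 1235520 + 154440 - 17160 + 1716 - 156 + 13 - 1
= 2290792932

2290792932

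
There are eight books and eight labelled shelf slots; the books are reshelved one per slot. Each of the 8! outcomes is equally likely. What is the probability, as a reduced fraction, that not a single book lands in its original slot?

Favorable outcomes: !8 = 14833.
Total outcomes: 8! = 40320.
Probability = 14833/40320 = 2119/5760.

2119/5760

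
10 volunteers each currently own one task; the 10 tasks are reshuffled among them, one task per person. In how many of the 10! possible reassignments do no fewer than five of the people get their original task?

Sum C(10,i)·!(10-i) for i = 5..10:
  i=5: C(10,5)·!5 = 252·44 = 11088
  i=6: C(10,6)·!4 = 210·9 = 1890
  i=7: C(10,7)·!3 = 120·2 = 240
  i=8: C(10,8)·!2 = 45·1 = 45
  i=9: C(10,9)·!1 = 10·0 = 0
  i=10: C(10,10)·!0 = 1·1 = 1
Total = 13264.

13264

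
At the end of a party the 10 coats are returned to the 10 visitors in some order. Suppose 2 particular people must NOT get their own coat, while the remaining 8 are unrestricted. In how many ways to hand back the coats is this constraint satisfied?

2943360

Let A_j be the event that the j-th constrained one is fixed. By inclusion-exclusion over the 2 events:
Σ_{j=0}^{2} (-1)^j C(2,j)(10-j)!
= C(2,0)·10! - C(2,1)·9! + C(2,2)·8!
= 3628800 - 725760 + 40320
= 2943360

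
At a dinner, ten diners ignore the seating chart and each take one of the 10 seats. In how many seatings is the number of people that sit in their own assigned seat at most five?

# with exactly i fixed is C(10,i)·!(10-i); sum over i=0..5:
  i=0: C(10,0)·!10 = 1·1334961 = 1334961
  i=1: C(10,1)·!9 = 10·133496 = 1334960
  i=2: C(10,2)·!8 = 45·14833 = 667485
  i=3: C(10,3)·!7 = 120·1854 = 222480
  i=4: C(10,4)·!6 = 210·265 = 55650
  i=5: C(10,5)·!5 = 252·44 = 11088
Total = 3626624.

3626624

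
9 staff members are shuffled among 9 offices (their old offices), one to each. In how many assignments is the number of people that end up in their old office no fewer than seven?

37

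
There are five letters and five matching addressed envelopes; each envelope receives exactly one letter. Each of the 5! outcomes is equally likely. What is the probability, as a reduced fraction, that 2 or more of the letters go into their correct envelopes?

31/120

Favorable outcomes: Σ_{i≥2} C(5,i)·!(5-i) = 10·2 + 10·1 + 5·0 + 1·1 = 31.
Total outcomes: 5! = 120.
Probability = 31/120 = 31/120.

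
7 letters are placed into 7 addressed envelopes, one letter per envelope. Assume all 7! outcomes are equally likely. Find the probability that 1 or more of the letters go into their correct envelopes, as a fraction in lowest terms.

177/280

Favorable outcomes: Σ_{i≥1} C(7,i)·!(7-i) = 7·265 + 21·44 + 35·9 + 35·2 + 21·1 + 7·0 + 1·1 = 3186.
Total outcomes: 7! = 5040.
Probability = 3186/5040 = 177/280.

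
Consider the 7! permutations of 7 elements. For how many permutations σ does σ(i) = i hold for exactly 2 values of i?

Choose which 2 of the 7 are fixed: C(7,2) = 21.
The other 5 form a derangement: !5 = 44.
Total: 21 × 44 = 924.

924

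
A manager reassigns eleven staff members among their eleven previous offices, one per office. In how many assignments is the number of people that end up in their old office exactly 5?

Pick the 5 fixed positions: C(11,5) = 462 ways.
The remaining 6 must be deranged: !6 = 265.
Total: 462 × 265 = 122430.

122430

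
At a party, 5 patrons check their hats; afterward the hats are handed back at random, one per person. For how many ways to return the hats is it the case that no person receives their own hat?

The number of derangements of 5 is !5 = Σ_{k=0}^{5} (-1)^k·5!/k!
= 5! - 5!/1! + 5!/2! - 5!/3! + 5!/4! - 5!/5!
= 120 - 120 + 60 - 20 + 5 - 1
= 44

44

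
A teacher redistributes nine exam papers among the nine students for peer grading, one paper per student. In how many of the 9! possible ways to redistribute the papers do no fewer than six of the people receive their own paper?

205

Sum C(9,i)·!(9-i) for i = 6..9:
  i=6: C(9,6)·!3 = 84·2 = 168
  i=7: C(9,7)·!2 = 36·1 = 36
  i=8: C(9,8)·!1 = 9·0 = 0
  i=9: C(9,9)·!0 = 1·1 = 1
Total = 205.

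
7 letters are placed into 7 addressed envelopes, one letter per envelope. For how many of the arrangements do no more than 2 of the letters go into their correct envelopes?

Sum C(7,i)·!(7-i) for i = 0..2:
  i=0: C(7,0)·!7 = 1·1854 = 1854
  i=1: C(7,1)·!6 = 7·265 = 1855
  i=2: C(7,2)·!5 = 21·44 = 924
Total = 4633.

4633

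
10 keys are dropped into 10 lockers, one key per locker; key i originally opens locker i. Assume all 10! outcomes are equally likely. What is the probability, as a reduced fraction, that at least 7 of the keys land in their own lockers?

Favorable outcomes: Σ_{i≥7} C(10,i)·!(10-i) = 120·2 + 45·1 + 10·0 + 1·1 = 286.
Total outcomes: 10! = 3628800.
Probability = 286/3628800 = 143/1814400.

143/1814400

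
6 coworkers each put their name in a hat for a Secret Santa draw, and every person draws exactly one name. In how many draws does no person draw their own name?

265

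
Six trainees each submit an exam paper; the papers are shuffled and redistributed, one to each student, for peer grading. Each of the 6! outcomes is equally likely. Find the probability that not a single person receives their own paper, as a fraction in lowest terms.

Favorable outcomes: !6 = 265.
Total outcomes: 6! = 720.
Probability = 265/720 = 53/144.

53/144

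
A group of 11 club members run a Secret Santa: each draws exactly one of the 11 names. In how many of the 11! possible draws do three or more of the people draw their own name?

3205379

# with exactly i fixed is C(11,i)·!(11-i); sum over i=3..11:
  i=3: C(11,3)·!8 = 165·14833 = 2447445
  i=4: C(11,4)·!7 = 330·1854 = 611820
  i=5: C(11,5)·!6 = 462·265 = 122430
  i=6: C(11,6)·!5 = 462·44 = 20328
  i=7: C(11,7)·!4 = 330·9 = 2970
  i=8: C(11,8)·!3 = 165·2 = 330
  i=9: C(11,9)·!2 = 55·1 = 55
  i=10: C(11,10)·!1 = 11·0 = 0
  i=11: C(11,11)·!0 = 1·1 = 1
Total = 3205379.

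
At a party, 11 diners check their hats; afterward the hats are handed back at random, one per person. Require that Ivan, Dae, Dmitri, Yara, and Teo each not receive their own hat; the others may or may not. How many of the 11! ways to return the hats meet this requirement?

Inclusion-exclusion on the 5 forbidden self-matches:
Σ_{j=0}^{5} (-1)^j C(5,j)(11-j)!
= C(5,0)·11! - C(5,1)·10! + C(5,2)·9! - C(5,3)·8! + C(5,4)·7! - C(5,5)·6!
= 39916800 - 18144000 + 3628800 - 403200 + 25200 - 720
= 25022880

25022880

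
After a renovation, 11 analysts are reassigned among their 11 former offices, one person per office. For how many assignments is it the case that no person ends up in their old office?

By inclusion-exclusion, !11 = Σ (-1)^k · 11!/k! for k=0..11
= 11! - 11!/1! + 11!/2! - 11!/3! + 11!/4! - 11!/5! + 11!/6! - 11!/7! + 11!/8! - 11!/9! + 11!/10! - 11!/11!
= 39916800 - 39916800 + 19958400 - 6652800 + 1663200 - 332640 + 55440 - 7920 + 990 - 110 + 11 - 1
= 14684570

14684570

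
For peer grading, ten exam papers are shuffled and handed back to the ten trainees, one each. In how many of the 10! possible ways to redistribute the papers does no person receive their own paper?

1334961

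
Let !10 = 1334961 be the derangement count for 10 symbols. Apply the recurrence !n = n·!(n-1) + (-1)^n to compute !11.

14684570

!11 = 11·1334961 - 1 = 14684570.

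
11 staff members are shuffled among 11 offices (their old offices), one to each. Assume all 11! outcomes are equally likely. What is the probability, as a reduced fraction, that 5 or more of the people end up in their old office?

73057/19958400

Favorable outcomes: Σ_{i≥5} C(11,i)·!(11-i) = 462·265 + 462·44 + 330·9 + 165·2 + 55·1 + 11·0 + 1·1 = 146114.
Total outcomes: 11! = 39916800.
Probability = 146114/39916800 = 73057/19958400.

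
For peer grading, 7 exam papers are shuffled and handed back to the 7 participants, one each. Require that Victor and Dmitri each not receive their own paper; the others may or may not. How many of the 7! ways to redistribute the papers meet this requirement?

Inclusion-exclusion on the 2 forbidden self-matches:
Σ_{j=0}^{2} (-1)^j C(2,j)(7-j)!
= C(2,0)·7! - C(2,1)·6! + C(2,2)·5!
= 5040 - 1440 + 120
= 3720

3720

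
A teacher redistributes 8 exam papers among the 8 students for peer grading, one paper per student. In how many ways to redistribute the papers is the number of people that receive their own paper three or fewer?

39549

Sum C(8,i)·!(8-i) for i = 0..3:
  i=0: C(8,0)·!8 = 1·14833 = 14833
  i=1: C(8,1)·!7 = 8·1854 = 14832
  i=2: C(8,2)·!6 = 28·265 = 7420
  i=3: C(8,3)·!5 = 56·44 = 2464
Total = 39549.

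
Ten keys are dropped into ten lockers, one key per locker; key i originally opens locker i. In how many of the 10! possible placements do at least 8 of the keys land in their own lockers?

# with exactly i fixed is C(10,i)·!(10-i); sum over i=8..10:
  i=8: C(10,8)·!2 = 45·1 = 45
  i=9: C(10,9)·!1 = 10·0 = 0
  i=10: C(10,10)·!0 = 1·1 = 1
Total = 46.

46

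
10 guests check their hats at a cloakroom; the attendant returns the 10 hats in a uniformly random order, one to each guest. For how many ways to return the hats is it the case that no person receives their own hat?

1334961

!10 is the nearest integer to 10!/e.
10! = 3628800, and 3628800/e ≈ 1334960.92, so !10 = 1334961.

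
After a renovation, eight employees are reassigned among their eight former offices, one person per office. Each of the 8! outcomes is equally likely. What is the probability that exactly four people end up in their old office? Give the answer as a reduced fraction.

1/64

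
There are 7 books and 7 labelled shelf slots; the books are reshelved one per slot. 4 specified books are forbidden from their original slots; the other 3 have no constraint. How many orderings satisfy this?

2790

Inclusion-exclusion on the 4 forbidden self-matches:
Σ_{j=0}^{4} (-1)^j C(4,j)(7-j)!
= C(4,0)·7! - C(4,1)·6! + C(4,2)·5! - C(4,3)·4! + C(4,4)·3!
= 5040 - 2880 + 720 - 96 + 6
= 2790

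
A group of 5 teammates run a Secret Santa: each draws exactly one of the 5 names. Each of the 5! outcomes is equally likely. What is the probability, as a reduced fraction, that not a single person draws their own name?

11/30

Favorable outcomes: !5 = 44.
Total outcomes: 5! = 120.
Probability = 44/120 = 11/30.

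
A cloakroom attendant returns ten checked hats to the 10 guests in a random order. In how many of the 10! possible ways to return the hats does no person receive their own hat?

1334961

!10 is the nearest integer to 10!/e.
10! = 3628800, and 3628800/e ≈ 1334960.92, so !10 = 1334961.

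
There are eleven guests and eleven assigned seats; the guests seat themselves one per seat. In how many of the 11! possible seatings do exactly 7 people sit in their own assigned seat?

Choose which 7 of the 11 are fixed: C(11,7) = 330.
The remaining 4 must be deranged: !4 = 9.
Total: 330 × 9 = 2970.

2970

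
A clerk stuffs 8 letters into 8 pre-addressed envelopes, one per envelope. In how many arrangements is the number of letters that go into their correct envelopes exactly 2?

7420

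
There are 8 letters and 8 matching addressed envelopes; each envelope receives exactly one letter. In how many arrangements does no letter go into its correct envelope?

14833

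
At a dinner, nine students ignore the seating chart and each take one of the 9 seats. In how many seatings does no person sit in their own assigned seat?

133496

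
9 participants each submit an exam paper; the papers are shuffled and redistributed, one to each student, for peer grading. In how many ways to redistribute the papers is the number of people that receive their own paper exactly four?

Choose which 4 of the 9 are fixed: C(9,4) = 126.
The other 5 form a derangement: !5 = 44.
Total: 126 × 44 = 5544.

5544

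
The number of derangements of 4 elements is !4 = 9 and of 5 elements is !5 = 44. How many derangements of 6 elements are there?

!6 = (6-1)·(!5 + !4) = 5·(44 + 9) = 5·53 = 265.

265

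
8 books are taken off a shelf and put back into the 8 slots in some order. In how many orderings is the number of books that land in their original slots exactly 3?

2464

Pick the 3 fixed positions: C(8,3) = 56 ways.
The other 5 form a derangement: !5 = 44.
Total: 56 × 44 = 2464.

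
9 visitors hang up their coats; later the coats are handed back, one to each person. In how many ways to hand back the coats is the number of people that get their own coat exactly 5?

1134

Choose which 5 of the 9 are fixed: C(9,5) = 126.
The remaining 4 must be deranged: !4 = 9.
Total: 126 × 9 = 1134.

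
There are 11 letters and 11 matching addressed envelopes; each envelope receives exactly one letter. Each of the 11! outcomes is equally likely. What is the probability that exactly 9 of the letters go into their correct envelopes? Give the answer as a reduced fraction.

1/725760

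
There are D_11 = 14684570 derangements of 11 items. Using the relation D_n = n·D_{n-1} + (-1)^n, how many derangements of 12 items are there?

D_12 = 12·14684570 + 1 = 176214841.

176214841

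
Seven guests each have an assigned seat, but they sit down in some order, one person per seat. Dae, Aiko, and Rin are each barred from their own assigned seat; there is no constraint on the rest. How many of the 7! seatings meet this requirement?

Let A_j be the event that the j-th constrained one is fixed. By inclusion-exclusion over the 3 events:
Σ_{j=0}^{3} (-1)^j C(3,j)(7-j)!
= C(3,0)·7! - C(3,1)·6! + C(3,2)·5! - C(3,3)·4!
= 5040 - 2160 + 360 - 24
= 3216

3216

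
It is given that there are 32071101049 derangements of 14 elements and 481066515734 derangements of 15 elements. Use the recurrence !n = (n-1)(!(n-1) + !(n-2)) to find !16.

!16 = (16-1)·(!15 + !14) = 15·(481066515734 + 32071101049) = 15·513137616783 = 7697064251745.

7697064251745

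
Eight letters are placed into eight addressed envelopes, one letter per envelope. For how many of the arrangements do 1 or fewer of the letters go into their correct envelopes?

Sum C(8,i)·!(8-i) for i = 0..1:
  i=0: C(8,0)·!8 = 1·14833 = 14833
  i=1: C(8,1)·!7 = 8·1854 = 14832
Total = 29665.

29665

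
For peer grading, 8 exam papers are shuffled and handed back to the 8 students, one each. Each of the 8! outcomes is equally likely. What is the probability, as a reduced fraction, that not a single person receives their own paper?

Favorable outcomes: !8 = 14833.
Total outcomes: 8! = 40320.
Probability = 14833/40320 = 2119/5760.

2119/5760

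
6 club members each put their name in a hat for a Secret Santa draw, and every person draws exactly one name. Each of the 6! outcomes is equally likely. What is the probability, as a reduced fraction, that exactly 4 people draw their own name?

Favorable outcomes: C(6,4)·!2 = 15·1 = 15.
Total outcomes: 6! = 720.
Probability = 15/720 = 1/48.

1/48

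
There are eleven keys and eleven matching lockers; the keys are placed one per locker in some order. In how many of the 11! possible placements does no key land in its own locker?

Use !n = (n-1)(!(n-1) + !(n-2)).
!11 = 10·(1334961 + 133496) = 10·1468457 = 14684570

14684570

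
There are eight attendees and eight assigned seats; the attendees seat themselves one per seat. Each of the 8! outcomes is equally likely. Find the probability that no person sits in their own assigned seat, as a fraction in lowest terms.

2119/5760

Favorable outcomes: !8 = 14833.
Total outcomes: 8! = 40320.
Probability = 14833/40320 = 2119/5760.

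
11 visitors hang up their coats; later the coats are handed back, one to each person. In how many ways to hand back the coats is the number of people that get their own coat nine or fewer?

# with exactly i fixed is C(11,i)·!(11-i); sum over i=0..9:
  i=0: C(11,0)·!11 = 1·14684570 = 14684570
  i=1: C(11,1)·!10 = 11·1334961 = 14684571
  i=2: C(11,2)·!9 = 55·133496 = 7342280
  i=3: C(11,3)·!8 = 165·14833 = 2447445
  i=4: C(11,4)·!7 = 330·1854 = 611820
  i=5: C(11,5)·!6 = 462·265 = 122430
  i=6: C(11,6)·!5 = 462·44 = 20328
  i=7: C(11,7)·!4 = 330·9 = 2970
  i=8: C(11,8)·!3 = 165·2 = 330
  i=9: C(11,9)·!2 = 55·1 = 55
Total = 39916799.

39916799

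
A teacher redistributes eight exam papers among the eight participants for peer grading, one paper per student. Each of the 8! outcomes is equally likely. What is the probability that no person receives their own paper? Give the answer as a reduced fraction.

2119/5760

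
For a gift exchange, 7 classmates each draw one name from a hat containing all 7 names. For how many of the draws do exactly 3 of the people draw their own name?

Choose which 3 of the 7 are fixed: C(7,3) = 35.
The remaining 4 must be deranged: !4 = 9.
Total: 35 × 9 = 315.

315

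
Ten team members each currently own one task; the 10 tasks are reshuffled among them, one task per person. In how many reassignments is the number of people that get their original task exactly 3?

222480

Pick the 3 fixed positions: C(10,3) = 120 ways.
The other 7 form a derangement: !7 = 1854.
Total: 120 × 1854 = 222480.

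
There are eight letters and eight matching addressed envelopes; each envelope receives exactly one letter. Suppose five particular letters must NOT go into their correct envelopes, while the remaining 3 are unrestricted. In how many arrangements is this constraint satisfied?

21234

Inclusion-exclusion on the 5 forbidden self-matches:
Σ_{j=0}^{5} (-1)^j C(5,j)(8-j)!
= C(5,0)·8! - C(5,1)·7! + C(5,2)·6! - C(5,3)·5! + C(5,4)·4! - C(5,5)·3!
= 40320 - 25200 + 7200 - 1200 + 120 - 6
= 21234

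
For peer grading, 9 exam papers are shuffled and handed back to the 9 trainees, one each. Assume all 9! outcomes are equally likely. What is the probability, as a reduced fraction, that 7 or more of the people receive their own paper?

Favorable outcomes: Σ_{i≥7} C(9,i)·!(9-i) = 36·1 + 9·0 + 1·1 = 37.
Total outcomes: 9! = 362880.
Probability = 37/362880 = 37/362880.

37/362880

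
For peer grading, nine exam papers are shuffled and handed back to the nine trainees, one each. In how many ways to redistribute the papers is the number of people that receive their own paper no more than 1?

Sum C(9,i)·!(9-i) for i = 0..1:
  i=0: C(9,0)·!9 = 1·133496 = 133496
  i=1: C(9,1)·!8 = 9·14833 = 133497
Total = 266993.

266993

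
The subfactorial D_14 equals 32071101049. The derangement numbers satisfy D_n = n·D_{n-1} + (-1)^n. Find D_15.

481066515734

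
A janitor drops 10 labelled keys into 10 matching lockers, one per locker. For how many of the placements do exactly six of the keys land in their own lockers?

1890

Choose which 6 of the 10 are fixed: C(10,6) = 210.
The remaining 4 must be deranged: !4 = 9.
Total: 210 × 9 = 1890.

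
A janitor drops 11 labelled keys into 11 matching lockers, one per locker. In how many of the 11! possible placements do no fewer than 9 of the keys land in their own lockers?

Sum C(11,i)·!(11-i) for i = 9..11:
  i=9: C(11,9)·!2 = 55·1 = 55
  i=10: C(11,10)·!1 = 11·0 = 0
  i=11: C(11,11)·!0 = 1·1 = 1
Total = 56.

56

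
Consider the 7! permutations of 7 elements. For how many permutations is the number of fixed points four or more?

92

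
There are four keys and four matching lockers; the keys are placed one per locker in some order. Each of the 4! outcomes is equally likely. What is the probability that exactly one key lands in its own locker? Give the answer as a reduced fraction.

1/3

Favorable outcomes: C(4,1)·!3 = 4·2 = 8.
Total outcomes: 4! = 24.
Probability = 8/24 = 1/3.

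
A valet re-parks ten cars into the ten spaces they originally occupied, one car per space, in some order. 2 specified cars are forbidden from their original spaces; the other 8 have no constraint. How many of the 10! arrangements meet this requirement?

2943360

Let A_j be the event that the j-th constrained one is fixed. By inclusion-exclusion over the 2 events:
Σ_{j=0}^{2} (-1)^j C(2,j)(10-j)!
= C(2,0)·10! - C(2,1)·9! + C(2,2)·8!
= 3628800 - 725760 + 40320
= 2943360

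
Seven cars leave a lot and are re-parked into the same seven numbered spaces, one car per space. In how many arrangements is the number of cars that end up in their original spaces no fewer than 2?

Sum C(7,i)·!(7-i) for i = 2..7:
  i=2: C(7,2)·!5 = 21·44 = 924
  i=3: C(7,3)·!4 = 35·9 = 315
  i=4: C(7,4)·!3 = 35·2 = 70
  i=5: C(7,5)·!2 = 21·1 = 21
  i=6: C(7,6)·!1 = 7·0 = 0
  i=7: C(7,7)·!0 = 1·1 = 1
Total = 1331.

1331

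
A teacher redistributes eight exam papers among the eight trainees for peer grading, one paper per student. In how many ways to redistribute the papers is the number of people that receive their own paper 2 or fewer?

37085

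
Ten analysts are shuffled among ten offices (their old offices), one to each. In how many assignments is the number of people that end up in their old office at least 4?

Sum C(10,i)·!(10-i) for i = 4..10:
  i=4: C(10,4)·!6 = 210·265 = 55650
  i=5: C(10,5)·!5 = 252·44 = 11088
  i=6: C(10,6)·!4 = 210·9 = 1890
  i=7: C(10,7)·!3 = 120·2 = 240
  i=8: C(10,8)·!2 = 45·1 = 45
  i=9: C(10,9)·!1 = 10·0 = 0
  i=10: C(10,10)·!0 = 1·1 = 1
Total = 68914.

68914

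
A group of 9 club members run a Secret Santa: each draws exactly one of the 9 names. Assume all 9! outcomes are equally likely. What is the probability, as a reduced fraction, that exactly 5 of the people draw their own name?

1/320

Favorable outcomes: C(9,5)·!4 = 126·9 = 1134.
Total outcomes: 9! = 362880.
Probability = 1134/362880 = 1/320.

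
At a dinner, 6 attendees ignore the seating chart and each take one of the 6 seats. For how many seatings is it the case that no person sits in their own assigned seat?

265

Recurrence: !6 = 6·!5 + (-1)^6.
!6 = 6·44 + 1 = 265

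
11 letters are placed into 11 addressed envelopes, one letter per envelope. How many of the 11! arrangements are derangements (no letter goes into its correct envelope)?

14684570

!11 = 11! · Σ_{k=0}^{11} (-1)^k/k!
= 11! - 11!/1! + 11!/2! - 11!/3! + 11!/4! - 11!/5! + 11!/6! - 11!/7! + 11!/8! - 11!/9! + 11!/10! - 11!/11!
= 39916800 - 39916800 + 19958400 - 6652800 + 1663200 - 332640 + 55440 - 7920 + 990 - 110 + 11 - 1
= 14684570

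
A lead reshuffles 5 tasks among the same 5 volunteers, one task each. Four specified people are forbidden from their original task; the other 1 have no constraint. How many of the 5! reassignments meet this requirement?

Inclusion-exclusion on the 4 forbidden self-matches:
Σ_{j=0}^{4} (-1)^j C(4,j)(5-j)!
= C(4,0)·5! - C(4,1)·4! + C(4,2)·3! - C(4,3)·2! + C(4,4)·1!
= 120 - 96 + 36 - 8 + 1
= 53

53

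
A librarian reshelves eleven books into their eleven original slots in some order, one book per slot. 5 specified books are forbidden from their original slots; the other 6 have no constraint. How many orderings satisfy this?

Let A_j be the event that the j-th constrained one is fixed. By inclusion-exclusion over the 5 events:
Σ_{j=0}^{5} (-1)^j C(5,j)(11-j)!
= C(5,0)·11! - C(5,1)·10! + C(5,2)·9! - C(5,3)·8! + C(5,4)·7! - C(5,5)·6!
= 39916800 - 18144000 + 3628800 - 403200 + 25200 - 720
= 25022880

25022880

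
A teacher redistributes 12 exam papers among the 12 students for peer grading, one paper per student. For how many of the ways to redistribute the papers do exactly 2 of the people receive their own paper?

88107426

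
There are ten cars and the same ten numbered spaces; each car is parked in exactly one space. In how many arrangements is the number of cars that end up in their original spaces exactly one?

1334960

Pick the single fixed position: C(10,1) = 10 ways.
The other 9 form a derangement: !9 = 133496.
Total: 10 × 133496 = 1334960.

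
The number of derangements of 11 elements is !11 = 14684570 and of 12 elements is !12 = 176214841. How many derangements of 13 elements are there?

2290792932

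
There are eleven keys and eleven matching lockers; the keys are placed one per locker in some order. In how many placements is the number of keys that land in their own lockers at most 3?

39158866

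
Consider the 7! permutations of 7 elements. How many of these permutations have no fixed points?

1854

The number of derangements of 7 is !7 = Σ_{k=0}^{7} (-1)^k·7!/k!
= 7! - 7!/1! + 7!/2! - 7!/3! + 7!/4! - 7!/5! + 7!/6! - 7!/7!
= 5040 - 5040 + 2520 - 840 + 210 - 42 + 7 - 1
= 1854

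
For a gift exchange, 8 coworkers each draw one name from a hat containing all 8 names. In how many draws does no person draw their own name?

14833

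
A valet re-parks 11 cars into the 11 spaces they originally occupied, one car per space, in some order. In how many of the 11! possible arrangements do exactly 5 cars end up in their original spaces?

122430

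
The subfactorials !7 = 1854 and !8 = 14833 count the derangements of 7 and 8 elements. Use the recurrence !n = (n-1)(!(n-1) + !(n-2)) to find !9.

133496

!9 = (9-1)·(!8 + !7) = 8·(14833 + 1854) = 8·16687 = 133496.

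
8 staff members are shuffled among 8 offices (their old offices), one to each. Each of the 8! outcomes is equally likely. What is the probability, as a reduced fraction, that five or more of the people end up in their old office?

47/13440

Favorable outcomes: Σ_{i≥5} C(8,i)·!(8-i) = 56·2 + 28·1 + 8·0 + 1·1 = 141.
Total outcomes: 8! = 40320.
Probability = 141/40320 = 47/13440.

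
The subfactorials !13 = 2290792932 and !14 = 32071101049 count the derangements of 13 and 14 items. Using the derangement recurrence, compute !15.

481066515734

!15 = (15-1)·(!14 + !13) = 14·(32071101049 + 2290792932) = 14·34361893981 = 481066515734.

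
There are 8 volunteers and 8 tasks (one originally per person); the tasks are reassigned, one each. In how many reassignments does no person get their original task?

Recurrence: !8 = 7·(!7 + !6).
!8 = 7·(1854 + 265) = 7·2119 = 14833

14833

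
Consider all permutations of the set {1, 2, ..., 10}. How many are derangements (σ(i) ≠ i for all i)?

1334961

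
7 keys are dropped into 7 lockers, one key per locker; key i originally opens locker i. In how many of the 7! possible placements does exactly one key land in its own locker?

Choose which one of the 7 is fixed: C(7,1) = 7.
The remaining 6 must be deranged: !6 = 265.
Total: 7 × 265 = 1855.

1855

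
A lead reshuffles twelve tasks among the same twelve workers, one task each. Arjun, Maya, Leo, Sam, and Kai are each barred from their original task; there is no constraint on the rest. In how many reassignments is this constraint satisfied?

Let A_j be the event that the j-th constrained one is fixed. By inclusion-exclusion over the 5 events:
Σ_{j=0}^{5} (-1)^j C(5,j)(12-j)!
= C(5,0)·12! - C(5,1)·11! + C(5,2)·10! - C(5,3)·9! + C(5,4)·8! - C(5,5)·7!
= 479001600 - 199584000 + 36288000 - 3628800 + 201600 - 5040
= 312273360

312273360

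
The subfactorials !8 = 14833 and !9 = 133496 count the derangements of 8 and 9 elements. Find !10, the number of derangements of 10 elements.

!10 = (10-1)·(!9 + !8) = 9·(133496 + 14833) = 9·148329 = 1334961.

1334961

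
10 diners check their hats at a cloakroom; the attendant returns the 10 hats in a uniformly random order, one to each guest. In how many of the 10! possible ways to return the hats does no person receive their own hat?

By inclusion-exclusion, !10 = Σ (-1)^k · 10!/k! for k=0..10
= 10! - 10!/1! + 10!/2! - 10!/3! + 10!/4! - 10!/5! + 10!/6! - 10!/7! + 10!/8! - 10!/9! + 10!/10!
= 3628800 - 3628800 + 1814400 - 604800 + 151200 - 30240 + 5040 - 720 + 90 - 10 + 1
= 1334961

1334961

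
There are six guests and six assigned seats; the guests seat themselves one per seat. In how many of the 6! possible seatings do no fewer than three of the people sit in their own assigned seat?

56

Sum C(6,i)·!(6-i) for i = 3..6:
  i=3: C(6,3)·!3 = 20·2 = 40
  i=4: C(6,4)·!2 = 15·1 = 15
  i=5: C(6,5)·!1 = 6·0 = 0
  i=6: C(6,6)·!0 = 1·1 = 1
Total = 56.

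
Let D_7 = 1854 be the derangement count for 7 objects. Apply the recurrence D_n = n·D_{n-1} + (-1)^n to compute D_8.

14833

D_8 = 8·1854 + 1 = 14833.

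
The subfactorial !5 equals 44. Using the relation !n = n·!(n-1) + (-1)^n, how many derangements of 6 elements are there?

265

!6 = 6·44 + 1 = 265.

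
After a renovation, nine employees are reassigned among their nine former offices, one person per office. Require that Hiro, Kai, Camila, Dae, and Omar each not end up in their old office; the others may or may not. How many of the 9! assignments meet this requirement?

Inclusion-exclusion on the 5 forbidden self-matches:
Σ_{j=0}^{5} (-1)^j C(5,j)(9-j)!
= C(5,0)·9! - C(5,1)·8! + C(5,2)·7! - C(5,3)·6! + C(5,4)·5! - C(5,5)·4!
= 362880 - 201600 + 50400 - 7200 + 600 - 24
= 205056

205056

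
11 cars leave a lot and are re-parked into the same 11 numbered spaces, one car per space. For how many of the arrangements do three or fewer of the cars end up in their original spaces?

39158866

Sum C(11,i)·!(11-i) for i = 0..3:
  i=0: C(11,0)·!11 = 1·14684570 = 14684570
  i=1: C(11,1)·!10 = 11·1334961 = 14684571
  i=2: C(11,2)·!9 = 55·133496 = 7342280
  i=3: C(11,3)·!8 = 165·14833 = 2447445
Total = 39158866.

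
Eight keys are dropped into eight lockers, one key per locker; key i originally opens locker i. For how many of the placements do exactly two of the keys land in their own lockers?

Choose which 2 of the 8 are fixed: C(8,2) = 28.
The other 6 form a derangement: !6 = 265.
Total: 28 × 265 = 7420.

7420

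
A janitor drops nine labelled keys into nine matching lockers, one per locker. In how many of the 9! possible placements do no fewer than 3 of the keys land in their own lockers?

# with exactly i fixed is C(9,i)·!(9-i); sum over i=3..9:
  i=3: C(9,3)·!6 = 84·265 = 22260
  i=4: C(9,4)·!5 = 126·44 = 5544
  i=5: C(9,5)·!4 = 126·9 = 1134
  i=6: C(9,6)·!3 = 84·2 = 168
  i=7: C(9,7)·!2 = 36·1 = 36
  i=8: C(9,8)·!1 = 9·0 = 0
  i=9: C(9,9)·!0 = 1·1 = 1
Total = 29143.

29143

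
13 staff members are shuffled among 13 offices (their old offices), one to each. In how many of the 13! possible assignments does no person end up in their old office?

2290792932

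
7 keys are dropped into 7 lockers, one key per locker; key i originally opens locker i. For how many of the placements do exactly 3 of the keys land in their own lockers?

315

Pick the 3 fixed positions: C(7,3) = 35 ways.
The remaining 4 must be deranged: !4 = 9.
Total: 35 × 9 = 315.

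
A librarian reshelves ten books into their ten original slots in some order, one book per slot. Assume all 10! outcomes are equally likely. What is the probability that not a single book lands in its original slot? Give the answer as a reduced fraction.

16481/44800

Favorable outcomes: !10 = 1334961.
Total outcomes: 10! = 3628800.
Probability = 1334961/3628800 = 16481/44800.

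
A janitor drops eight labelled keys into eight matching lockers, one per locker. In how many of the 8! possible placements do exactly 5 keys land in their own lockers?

112

Choose which 5 of the 8 are fixed: C(8,5) = 56.
The remaining 3 must be deranged: !3 = 2.
Total: 56 × 2 = 112.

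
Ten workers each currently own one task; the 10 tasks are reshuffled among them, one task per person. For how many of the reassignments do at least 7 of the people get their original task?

Sum C(10,i)·!(10-i) for i = 7..10:
  i=7: C(10,7)·!3 = 120·2 = 240
  i=8: C(10,8)·!2 = 45·1 = 45
  i=9: C(10,9)·!1 = 10·0 = 0
  i=10: C(10,10)·!0 = 1·1 = 1
Total = 286.

286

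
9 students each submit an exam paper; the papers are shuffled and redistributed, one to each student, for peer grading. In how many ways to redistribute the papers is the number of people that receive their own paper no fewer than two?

95887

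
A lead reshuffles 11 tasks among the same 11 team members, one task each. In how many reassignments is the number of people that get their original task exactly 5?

122430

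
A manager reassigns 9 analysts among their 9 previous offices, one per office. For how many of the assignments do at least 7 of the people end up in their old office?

37

# with exactly i fixed is C(9,i)·!(9-i); sum over i=7..9:
  i=7: C(9,7)·!2 = 36·1 = 36
  i=8: C(9,8)·!1 = 9·0 = 0
  i=9: C(9,9)·!0 = 1·1 = 1
Total = 37.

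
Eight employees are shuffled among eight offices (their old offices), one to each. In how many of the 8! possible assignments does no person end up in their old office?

14833

The subfactorial !8 = [8!/e] (nearest integer).
8! = 40320, and 40320/e ≈ 14832.90, so !8 = 14833.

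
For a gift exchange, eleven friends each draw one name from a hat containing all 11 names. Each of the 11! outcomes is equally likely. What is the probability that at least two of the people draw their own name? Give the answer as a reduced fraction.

Favorable outcomes: Σ_{i≥2} C(11,i)·!(11-i) = 55·133496 + 165·14833 + 330·1854 + 462·265 + 462·44 + 330·9 + 165·2 + 55·1 + 11·0 + 1·1 = 10547659.
Total outcomes: 11! = 39916800.
Probability = 10547659/39916800 = 10547659/39916800.

10547659/39916800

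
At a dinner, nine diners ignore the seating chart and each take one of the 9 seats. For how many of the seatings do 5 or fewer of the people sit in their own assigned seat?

# with exactly i fixed is C(9,i)·!(9-i); sum over i=0..5:
  i=0: C(9,0)·!9 = 1·133496 = 133496
  i=1: C(9,1)·!8 = 9·14833 = 133497
  i=2: C(9,2)·!7 = 36·1854 = 66744
  i=3: C(9,3)·!6 = 84·265 = 22260
  i=4: C(9,4)·!5 = 126·44 = 5544
  i=5: C(9,5)·!4 = 126·9 = 1134
Total = 362675.

362675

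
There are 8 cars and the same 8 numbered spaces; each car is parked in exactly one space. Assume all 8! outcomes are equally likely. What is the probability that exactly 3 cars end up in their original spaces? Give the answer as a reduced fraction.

Favorable outcomes: C(8,3)·!5 = 56·44 = 2464.
Total outcomes: 8! = 40320.
Probability = 2464/40320 = 11/180.

11/180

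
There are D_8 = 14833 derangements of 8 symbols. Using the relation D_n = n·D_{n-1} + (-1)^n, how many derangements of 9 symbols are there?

D_9 = 9·14833 - 1 = 133496.

133496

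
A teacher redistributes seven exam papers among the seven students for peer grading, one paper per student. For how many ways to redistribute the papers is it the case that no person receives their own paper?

Recurrence: !7 = 6·(!6 + !5).
!7 = 6·(265 + 44) = 6·309 = 1854

1854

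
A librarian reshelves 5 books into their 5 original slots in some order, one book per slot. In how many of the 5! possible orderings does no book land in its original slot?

44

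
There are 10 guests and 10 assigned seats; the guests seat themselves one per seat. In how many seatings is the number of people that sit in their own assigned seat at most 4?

# with exactly i fixed is C(10,i)·!(10-i); sum over i=0..4:
  i=0: C(10,0)·!10 = 1·1334961 = 1334961
  i=1: C(10,1)·!9 = 10·133496 = 1334960
  i=2: C(10,2)·!8 = 45·14833 = 667485
  i=3: C(10,3)·!7 = 120·1854 = 222480
  i=4: C(10,4)·!6 = 210·265 = 55650
Total = 3615536.

3615536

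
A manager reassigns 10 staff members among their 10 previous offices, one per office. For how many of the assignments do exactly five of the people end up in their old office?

11088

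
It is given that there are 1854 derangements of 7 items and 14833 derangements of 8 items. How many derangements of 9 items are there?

D_9 = (9-1)·(D_8 + D_7) = 8·(14833 + 1854) = 8·16687 = 133496.

133496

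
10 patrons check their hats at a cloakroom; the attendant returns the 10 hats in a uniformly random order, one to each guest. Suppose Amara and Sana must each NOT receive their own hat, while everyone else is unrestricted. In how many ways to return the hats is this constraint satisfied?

Inclusion-exclusion on the 2 forbidden self-matches:
Σ_{j=0}^{2} (-1)^j C(2,j)(10-j)!
= C(2,0)·10! - C(2,1)·9! + C(2,2)·8!
= 3628800 - 725760 + 40320
= 2943360

2943360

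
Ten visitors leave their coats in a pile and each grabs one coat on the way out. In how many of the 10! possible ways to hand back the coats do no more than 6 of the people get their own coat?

3628514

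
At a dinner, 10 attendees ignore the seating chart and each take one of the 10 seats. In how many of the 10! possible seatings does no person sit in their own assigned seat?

1334961

!10 = 10! · Σ_{k=0}^{10} (-1)^k/k!
= 10! - 10!/1! + 10!/2! - 10!/3! + 10!/4! - 10!/5! + 10!/6! - 10!/7! + 10!/8! - 10!/9! + 10!/10!
= 3628800 - 3628800 + 1814400 - 604800 + 151200 - 30240 + 5040 - 720 + 90 - 10 + 1
= 1334961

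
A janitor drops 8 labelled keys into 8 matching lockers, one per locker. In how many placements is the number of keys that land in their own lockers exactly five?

112

Choose which 5 of the 8 are fixed: C(8,5) = 56.
The other 3 form a derangement: !3 = 2.
Total: 56 × 2 = 112.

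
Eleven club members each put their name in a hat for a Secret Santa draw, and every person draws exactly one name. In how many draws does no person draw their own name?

14684570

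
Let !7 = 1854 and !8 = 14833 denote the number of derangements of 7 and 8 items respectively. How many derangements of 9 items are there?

133496

!9 = (9-1)·(!8 + !7) = 8·(14833 + 1854) = 8·16687 = 133496.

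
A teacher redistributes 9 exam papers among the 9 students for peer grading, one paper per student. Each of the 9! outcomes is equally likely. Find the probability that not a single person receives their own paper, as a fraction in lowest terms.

Favorable outcomes: !9 = 133496.
Total outcomes: 9! = 362880.
Probability = 133496/362880 = 16687/45360.

16687/45360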